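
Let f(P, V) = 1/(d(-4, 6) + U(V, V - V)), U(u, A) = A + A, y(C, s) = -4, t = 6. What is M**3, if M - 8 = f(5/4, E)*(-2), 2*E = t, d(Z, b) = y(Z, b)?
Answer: 4913/8 ≈ 614.13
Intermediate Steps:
d(Z, b) = -4
E = 3 (E = (1/2)*6 = 3)
U(u, A) = 2*A
f(P, V) = -1/4 (f(P, V) = 1/(-4 + 2*(V - V)) = 1/(-4 + 2*0) = 1/(-4 + 0) = 1/(-4) = -1/4)
M = 17/2 (M = 8 - 1/4*(-2) = 8 + 1/2 = 17/2 ≈ 8.5000)
M**3 = (17/2)**3 = 4913/8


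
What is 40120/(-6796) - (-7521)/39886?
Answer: -387278401/67766314 ≈ -5.7149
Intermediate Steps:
40120/(-6796) - (-7521)/39886 = 40120*(-1/6796) - (-7521)/39886 = -10030/1699 - 1*(-7521/39886) = -10030/1699 + 7521/39886 = -387278401/67766314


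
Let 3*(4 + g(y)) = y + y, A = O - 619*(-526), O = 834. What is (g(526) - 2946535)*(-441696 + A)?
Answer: 1018803710420/3 ≈ 3.3960e+11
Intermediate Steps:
A = 326428 (A = 834 - 619*(-526) = 834 + 325594 = 326428)
g(y) = -4 + 2*y/3 (g(y) = -4 + (y + y)/3 = -4 + (2*y)/3 = -4 + 2*y/3)
(g(526) - 2946535)*(-441696 + A) = ((-4 + (⅔)*526) - 2946535)*(-441696 + 326428) = ((-4 + 1052/3) - 2946535)*(-115268) = (1040/3 - 2946535)*(-115268) = -8838565/3*(-115268) = 1018803710420/3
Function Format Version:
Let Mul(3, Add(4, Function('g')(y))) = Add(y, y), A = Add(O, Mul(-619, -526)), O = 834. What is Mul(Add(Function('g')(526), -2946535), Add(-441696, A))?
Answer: Rational(1018803710420, 3) ≈ 3.3960e+11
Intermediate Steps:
A = 326428 (A = Add(834, Mul(-619, -526)) = Add(834, 325594) = 326428)
Function('g')(y) = Add(-4, Mul(Rational(2, 3), y)) (Function('g')(y) = Add(-4, Mul(Rational(1, 3), Add(y, y))) = Add(-4, Mul(Rational(1, 3), Mul(2, y))) = Add(-4, Mul(Rational(2, 3), y)))
Mul(Add(Function('g')(526), -2946535), Add(-441696, A)) = Mul(Add(Add(-4, Mul(Rational(2, 3), 526)), -2946535), Add(-441696, 326428)) = Mul(Add(Add(-4, Rational(1052, 3)), -2946535), -115268) = Mul(Add(Rational(1040, 3), -2946535), -115268) = Mul(Rational(-8838565, 3), -115268) = Rational(1018803710420, 3)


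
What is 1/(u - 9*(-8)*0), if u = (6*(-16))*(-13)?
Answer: 1/1248 ≈ 0.00080128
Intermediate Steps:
u = 1248 (u = -96*(-13) = 1248)
1/(u - 9*(-8)*0) = 1/(1248 - 9*(-8)*0) = 1/(1248 + 72*0) = 1/(1248 + 0) = 1/1248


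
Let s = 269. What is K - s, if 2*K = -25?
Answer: -563/2 ≈ -281.50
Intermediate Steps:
K = -25/2 (K = (½)*(-25) = -25/2 ≈ -12.500)
K - s = -25/2 - 1*269 = -25/2 - 269 = -563/2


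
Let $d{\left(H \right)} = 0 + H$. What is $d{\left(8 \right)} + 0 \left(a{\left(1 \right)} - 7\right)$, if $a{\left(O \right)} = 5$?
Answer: $8$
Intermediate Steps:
$d{\left(H \right)} = H$
$d{\left(8 \right)} + 0 \left(a{\left(1 \right)} - 7\right) = 8 + 0 \left(5 - 7\right) = 8 + 0 \left(-2\right) = 8 + 0 = 8$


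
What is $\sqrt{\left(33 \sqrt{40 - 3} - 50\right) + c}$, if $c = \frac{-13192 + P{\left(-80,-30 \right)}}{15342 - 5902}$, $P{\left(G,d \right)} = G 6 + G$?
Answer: $\frac{\sqrt{-17912105 + 11487300 \sqrt{37}}}{590} \approx 12.218$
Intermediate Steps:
$P{\left(G,d \right)} = 7 G$ ($P{\left(G,d \right)} = 6 G + G = 7 G$)
$c = - \frac{1719}{1180}$ ($c = \frac{-13192 + 7 \left(-80\right)}{15342 - 5902} = \frac{-13192 - 560}{9440} = \left(-13752\right) \frac{1}{9440} = - \frac{1719}{1180} \approx -1.4568$)
$\sqrt{\left(33 \sqrt{40 - 3} - 50\right) + c} = \sqrt{\left(33 \sqrt{40 - 3} - 50\right) - \frac{1719}{1180}} = \sqrt{\left(33 \sqrt{37} - 50\right) - \frac{1719}{1180}} = \sqrt{\left(-50 + 33 \sqrt{37}\right) - \frac{1719}{1180}} = \sqrt{- \frac{60719}{1180} + 33 \sqrt{37}}$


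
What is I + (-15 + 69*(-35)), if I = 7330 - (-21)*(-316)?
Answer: -1736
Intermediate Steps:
I = 694 (I = 7330 - 1*6636 = 7330 - 6636 = 694)
I + (-15 + 69*(-35)) = 694 + (-15 + 69*(-35)) = 694 + (-15 - 2415) = 694 - 2430 = -1736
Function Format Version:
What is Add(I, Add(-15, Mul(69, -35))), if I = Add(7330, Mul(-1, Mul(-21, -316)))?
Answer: -1736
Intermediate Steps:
I = 694 (I = Add(7330, Mul(-1, 6636)) = Add(7330, -6636) = 694)
Add(I, Add(-15, Mul(69, -35))) = Add(694, Add(-15, Mul(69, -35))) = Add(694, Add(-15, -2415)) = Add(694, -2430) = -1736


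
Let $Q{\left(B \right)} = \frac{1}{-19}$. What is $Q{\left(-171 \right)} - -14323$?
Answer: $\frac{272136}{19} \approx 14323.0$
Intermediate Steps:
$Q{\left(B \right)} = - \frac{1}{19}$
$Q{\left(-171 \right)} - -14323 = - \frac{1}{19} - -14323 = - \frac{1}{19} + \left(-4118 + 18441\right) = - \frac{1}{19} + 14323 = \frac{272136}{19}$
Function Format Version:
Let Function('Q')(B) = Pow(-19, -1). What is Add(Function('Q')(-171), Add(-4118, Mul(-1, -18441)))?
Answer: Rational(272136, 19) ≈ 14323.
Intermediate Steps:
Function('Q')(B) = Rational(-1, 19)
Add(Function('Q')(-171), Add(-4118, Mul(-1, -18441))) = Add(Rational(-1, 19), Add(-4118, Mul(-1, -18441))) = Add(Rational(-1, 19), Add(-4118, 18441)) = Add(Rational(-1, 19), 14323) = Rational(272136, 19)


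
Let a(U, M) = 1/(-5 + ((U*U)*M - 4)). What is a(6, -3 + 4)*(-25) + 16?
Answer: 407/27 ≈ 15.074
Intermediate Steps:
a(U, M) = 1/(-9 + M*U**2) (a(U, M) = 1/(-5 + (U**2*M - 4)) = 1/(-5 + (M*U**2 - 4)) = 1/(-5 + (-4 + M*U**2)) = 1/(-9 + M*U**2))
a(6, -3 + 4)*(-25) + 16 = -25/(-9 + (-3 + 4)*6**2) + 16 = -25/(-9 + 1*36) + 16 = -25/(-9 + 36) + 16 = -25/27 + 16 = 407/27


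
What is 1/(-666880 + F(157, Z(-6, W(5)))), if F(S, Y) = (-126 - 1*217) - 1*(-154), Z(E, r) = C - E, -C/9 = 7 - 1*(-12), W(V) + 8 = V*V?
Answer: -1/667069 ≈ -1.4991e-6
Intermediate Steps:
W(V) = -8 + V² (W(V) = -8 + V*V = -8 + V²)
C = -171 (C = -9*(7 - 1*(-12)) = -9*(7 + 12) = -9*19 = -171)
Z(E, r) = -171 - E
F(S, Y) = -189 (F(S, Y) = (-126 - 217) + 154 = -343 + 154 = -189)
1/(-666880 + F(157, Z(-6, W(5)))) = 1/(-666880 - 189) = 1/(-667069) = -1/667069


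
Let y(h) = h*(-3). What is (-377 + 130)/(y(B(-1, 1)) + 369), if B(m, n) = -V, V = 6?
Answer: -247/387 ≈ -0.63824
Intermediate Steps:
B(m, n) = -6 (B(m, n) = -1*6 = -6)
y(h) = -3*h
(-377 + 130)/(y(B(-1, 1)) + 369) = (-377 + 130)/(-3*(-6) + 369) = -247/(18 + 369) = -247/387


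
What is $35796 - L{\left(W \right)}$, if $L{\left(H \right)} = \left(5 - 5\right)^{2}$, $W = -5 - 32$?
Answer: $35796$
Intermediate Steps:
$W = -37$ ($W = -5 - 32 = -37$)
$L{\left(H \right)} = 0$ ($L{\left(H \right)} = 0^{2} = 0$)
$35796 - L{\left(W \right)} = 35796 - 0 = 35796 + 0 = 35796$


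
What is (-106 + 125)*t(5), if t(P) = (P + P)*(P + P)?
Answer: 1900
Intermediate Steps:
t(P) = 4*P² (t(P) = (2*P)*(2*P) = 4*P²)
(-106 + 125)*t(5) = (-106 + 125)*(4*5²) = 19*(4*25) = 19*100 = 1900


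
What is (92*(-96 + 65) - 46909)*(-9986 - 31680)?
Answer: 2073341826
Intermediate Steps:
(92*(-96 + 65) - 46909)*(-9986 - 31680) = (92*(-31) - 46909)*(-41666) = (-2852 - 46909)*(-41666) = -49761*(-41666) = 2073341826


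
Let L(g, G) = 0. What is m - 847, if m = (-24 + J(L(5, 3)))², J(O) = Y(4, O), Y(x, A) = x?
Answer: -447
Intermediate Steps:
J(O) = 4
m = 400 (m = (-24 + 4)² = (-20)² = 400)
m - 847 = 400 - 847 = -447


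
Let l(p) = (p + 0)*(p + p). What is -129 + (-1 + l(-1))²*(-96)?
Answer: -225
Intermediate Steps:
l(p) = 2*p² (l(p) = p*(2*p) = 2*p²)
-129 + (-1 + l(-1))²*(-96) = -129 + (-1 + 2*(-1)²)²*(-96) = -129 + (-1 + 2*1)²*(-96) = -129 + (-1 + 2)²*(-96) = -129 + 1²*(-96) = -129 + 1*(-96) = -129 - 96 = -225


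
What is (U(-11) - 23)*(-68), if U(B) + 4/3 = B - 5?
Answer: 8228/3 ≈ 2742.7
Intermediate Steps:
U(B) = -19/3 + B (U(B) = -4/3 + (B - 5) = -4/3 + (-5 + B) = -19/3 + B)
(U(-11) - 23)*(-68) = ((-19/3 - 11) - 23)*(-68) = (-52/3 - 23)*(-68) = -121/3*(-68) = 8228/3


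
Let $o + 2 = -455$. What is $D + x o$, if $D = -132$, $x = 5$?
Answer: $-2417$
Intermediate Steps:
$o = -457$ ($o = -2 - 455 = -457$)
$D + x o = -132 + 5 \left(-457\right) = -132 - 2285 = -2417$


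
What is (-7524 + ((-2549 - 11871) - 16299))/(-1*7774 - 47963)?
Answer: 38243/55737 ≈ 0.68613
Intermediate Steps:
(-7524 + ((-2549 - 11871) - 16299))/(-1*7774 - 47963) = (-7524 + (-14420 - 16299))/(-7774 - 47963) = (-7524 - 30719)/(-55737) = -38243*(-1/55737) = 38243/55737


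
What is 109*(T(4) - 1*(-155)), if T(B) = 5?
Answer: 17440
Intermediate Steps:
109*(T(4) - 1*(-155)) = 109*(5 - 1*(-155)) = 109*(5 + 155) = 109*160 = 17440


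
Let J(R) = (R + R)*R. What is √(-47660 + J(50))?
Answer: 6*I*√1185 ≈ 206.54*I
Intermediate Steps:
J(R) = 2*R² (J(R) = (2*R)*R = 2*R²)
√(-47660 + J(50)) = √(-47660 + 2*50²) = √(-47660 + 2*2500) = √(-47660 + 5000) = √(-42660) = 6*I*√1185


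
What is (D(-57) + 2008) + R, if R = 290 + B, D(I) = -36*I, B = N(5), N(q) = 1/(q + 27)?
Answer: 139201/32 ≈ 4350.0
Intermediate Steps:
N(q) = 1/(27 + q)
B = 1/32 (B = 1/(27 + 5) = 1/32 ≈ 0.031250)
R = 9281/32 (R = 290 + 1/32 = 9281/32 ≈ 290.03)
(D(-57) + 2008) + R = (-36*(-57) + 2008) + 9281/32 = (2052 + 2008) + 9281/32 = 4060 + 9281/32 = 139201/32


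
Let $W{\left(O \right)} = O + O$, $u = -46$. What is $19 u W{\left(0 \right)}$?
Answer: $0$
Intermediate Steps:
$W{\left(O \right)} = 2 O$
$19 u W{\left(0 \right)} = 19 \left(-46\right) 2 \cdot 0 = \left(-874\right) 0 = 0$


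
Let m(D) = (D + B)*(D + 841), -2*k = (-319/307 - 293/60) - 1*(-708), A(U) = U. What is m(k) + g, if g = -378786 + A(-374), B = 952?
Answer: -114970337706719/1357185600 ≈ -84712.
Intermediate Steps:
k = -12932269/36840 (k = -((-319/307 - 293/60) - 1*(-708))/2 = -((-319*1/307 - 293*1/60) + 708)/2 = -((-319/307 - 293/60) + 708)/2 = -(-109091/18420 + 708)/2 = -½*12932269/18420 = -12932269/36840 ≈ -351.04)
m(D) = (841 + D)*(952 + D) (m(D) = (D + 952)*(D + 841) = (952 + D)*(841 + D) = (841 + D)*(952 + D))
g = -379160 (g = -378786 - 374 = -379160)
m(k) + g = (800632 + (-12932269/36840)² + 1793*(-12932269/36840)) - 379160 = (800632 + 167243581488361/1357185600 - 23187558317/36840) - 379160 = 399620154389281/1357185600 - 379160 = -114970337706719/1357185600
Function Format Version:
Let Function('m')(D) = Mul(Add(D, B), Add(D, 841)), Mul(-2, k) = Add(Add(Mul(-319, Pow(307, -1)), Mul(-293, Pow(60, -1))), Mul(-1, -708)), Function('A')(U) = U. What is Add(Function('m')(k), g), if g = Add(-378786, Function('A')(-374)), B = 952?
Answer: Rational(-114970337706719, 1357185600) ≈ -84712.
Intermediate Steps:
k = Rational(-12932269, 36840) (k = Mul(Rational(-1, 2), Add(Add(Mul(-319, Pow(307, -1)), Mul(-293, Pow(60, -1))), Mul(-1, -708))) = Mul(Rational(-1, 2), Add(Add(Mul(-319, Rational(1, 307)), Mul(-293, Rational(1, 60))), 708)) = Mul(Rational(-1, 2), Add(Add(Rational(-319, 307), Rational(-293, 60)), 708)) = Mul(Rational(-1, 2), Add(Rational(-109091, 18420), 708)) = Mul(Rational(-1, 2), Rational(12932269, 18420)) = Rational(-12932269, 36840) ≈ -351.04)
Function('m')(D) = Mul(Add(841, D), Add(952, D)) (Function('m')(D) = Mul(Add(D, 952), Add(D, 841)) = Mul(Add(952, D), Add(841, D)) = Mul(Add(841, D), Add(952, D)))
g = -379160 (g = Add(-378786, -374) = -379160)
Add(Function('m')(k), g) = Add(Add(800632, Pow(Rational(-12932269, 36840), 2), Mul(1793, Rational(-12932269, 36840))), -379160) = Add(Add(800632, Rational(167243581488361, 1357185600), Rational(-23187558317, 36840)), -379160) = Add(Rational(399620154389281, 1357185600), -379160) = Rational(-114970337706719, 1357185600)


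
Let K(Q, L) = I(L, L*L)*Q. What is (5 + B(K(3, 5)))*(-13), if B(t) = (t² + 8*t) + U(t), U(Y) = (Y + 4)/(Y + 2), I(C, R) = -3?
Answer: -1339/7 ≈ -191.29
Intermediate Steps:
K(Q, L) = -3*Q
U(Y) = (4 + Y)/(2 + Y)
B(t) = t² + 8*t + (4 + t)/(2 + t) (B(t) = (t² + 8*t) + (4 + t)/(2 + t) = t² + 8*t + (4 + t)/(2 + t))
(5 + B(K(3, 5)))*(-13) = (5 + (4 - 3*3 + (-3*3)*(2 - 3*3)*(8 - 3*3))/(2 - 3*3))*(-13) = (5 + (4 - 9 - 9*(2 - 9)*(8 - 9))/(2 - 9))*(-13) = (5 + (4 - 9 - 9*(-7)*(-1))/(-7))*(-13) = (5 - (4 - 9 - 63)/7)*(-13) = (5 - ⅐*(-68))*(-13) = (5 + 68/7)*(-13) = (103/7)*(-13) = -1339/7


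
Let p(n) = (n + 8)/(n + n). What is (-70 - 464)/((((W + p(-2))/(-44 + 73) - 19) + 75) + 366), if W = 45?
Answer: -1068/847 ≈ -1.2609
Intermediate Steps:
p(n) = (8 + n)/(2*n) (p(n) = (8 + n)/((2*n)) = (8 + n)*(1/(2*n)) = (8 + n)/(2*n))
(-70 - 464)/((((W + p(-2))/(-44 + 73) - 19) + 75) + 366) = (-70 - 464)/((((45 + (½)*(8 - 2)/(-2))/(-44 + 73) - 19) + 75) + 366) = -534/((((45 + (½)*(-½)*6)/29 - 19) + 75) + 366) = -534/((((45 - 3/2)*(1/29) - 19) + 75) + 366) = -534/((((87/2)*(1/29) - 19) + 75) + 366) = -534/(((3/2 - 19) + 75) + 366) = -534/((-35/2 + 75) + 366) = -534/(115/2 + 366) = -534/847/2 = -534*2/847 = -1068/847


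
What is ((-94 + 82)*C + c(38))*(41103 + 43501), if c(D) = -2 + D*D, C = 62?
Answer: 59053592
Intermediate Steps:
c(D) = -2 + D**2
((-94 + 82)*C + c(38))*(41103 + 43501) = ((-94 + 82)*62 + (-2 + 38**2))*(41103 + 43501) = (-12*62 + (-2 + 1444))*84604 = (-744 + 1442)*84604 = 698*84604 = 59053592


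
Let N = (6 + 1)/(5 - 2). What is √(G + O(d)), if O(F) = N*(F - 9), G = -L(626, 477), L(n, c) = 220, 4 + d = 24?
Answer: I*√1749/3 ≈ 13.94*I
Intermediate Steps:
d = 20 (d = -4 + 24 = 20)
N = 7/3 ≈ 2.3333
G = -220 (G = -1*220 = -220)
O(F) = -21 + 7*F/3 (O(F) = 7*(F - 9)/3 = 7*(-9 + F)/3 = -21 + 7*F/3)
√(G + O(d)) = √(-220 + (-21 + (7/3)*20)) = √(-220 + (-21 + 140/3)) = √(-220 + 77/3) = √(-583/3) = I*√1749/3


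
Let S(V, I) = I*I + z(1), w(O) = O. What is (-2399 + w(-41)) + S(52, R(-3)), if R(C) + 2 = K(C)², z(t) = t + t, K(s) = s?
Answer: -2389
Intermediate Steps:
z(t) = 2*t
R(C) = -2 + C²
S(V, I) = 2 + I² (S(V, I) = I*I + 2*1 = I² + 2 = 2 + I²)
(-2399 + w(-41)) + S(52, R(-3)) = (-2399 - 41) + (2 + (-2 + (-3)²)²) = -2440 + (2 + (-2 + 9)²) = -2440 + (2 + 7²) = -2440 + (2 + 49) = -2440 + 51 = -2389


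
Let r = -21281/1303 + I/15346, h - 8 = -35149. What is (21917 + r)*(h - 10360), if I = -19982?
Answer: -9962356739916837/9997919 ≈ -9.9644e+8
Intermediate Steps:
h = -35141 (h = 8 - 35149 = -35141)
r = -176307386/9997919 (r = -21281/1303 - 19982/15346 = -21281*1/1303 - 19982*1/15346 = -21281/1303 - 9991/7673 = -176307386/9997919 ≈ -17.634)
(21917 + r)*(h - 10360) = (21917 - 176307386/9997919)*(-35141 - 10360) = (218948083337/9997919)*(-45501) = -9962356739916837/9997919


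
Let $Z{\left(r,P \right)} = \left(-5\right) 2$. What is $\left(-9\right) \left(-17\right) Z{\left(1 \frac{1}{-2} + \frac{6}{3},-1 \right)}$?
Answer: $-1530$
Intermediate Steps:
$Z{\left(r,P \right)} = -10$
$\left(-9\right) \left(-17\right) Z{\left(1 \frac{1}{-2} + \frac{6}{3},-1 \right)} = \left(-9\right) \left(-17\right) \left(-10\right) = 153 \left(-10\right) = -1530$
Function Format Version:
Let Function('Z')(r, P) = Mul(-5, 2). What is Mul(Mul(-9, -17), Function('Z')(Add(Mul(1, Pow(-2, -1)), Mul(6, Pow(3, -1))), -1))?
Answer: -1530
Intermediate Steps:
Function('Z')(r, P) = -10
Mul(Mul(-9, -17), Function('Z')(Add(Mul(1, Pow(-2, -1)), Mul(6, Pow(3, -1))), -1)) = Mul(Mul(-9, -17), -10) = Mul(153, -10) = -1530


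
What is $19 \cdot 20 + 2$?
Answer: $382$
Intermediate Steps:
$19 \cdot 20 + 2 = 380 + 2 = 382$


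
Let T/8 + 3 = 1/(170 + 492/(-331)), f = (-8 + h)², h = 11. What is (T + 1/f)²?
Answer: 35810877039961/63001502001 ≈ 568.41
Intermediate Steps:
f = 9 (f = (-8 + 11)² = 3² = 9)
T = -668012/27889 (T = -24 + 8/(170 + 492/(-331)) = -24 + 8/(170 + 492*(-1/331)) = -24 + 8/(170 - 492/331) = -24 + 8/(55778/331) = -24 + 8*(331/55778) = -24 + 1324/27889 = -668012/27889 ≈ -23.953)
(T + 1/f)² = (-668012/27889 + 1/9)² = (-668012/27889 + ⅑)² = (-5984219/251001)² = 35810877039961/63001502001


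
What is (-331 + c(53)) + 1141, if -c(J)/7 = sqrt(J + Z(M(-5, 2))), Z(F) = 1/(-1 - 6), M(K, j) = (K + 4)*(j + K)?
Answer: 810 - sqrt(2590) ≈ 759.11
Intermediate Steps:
M(K, j) = (4 + K)*(K + j)
Z(F) = -1/7 (Z(F) = 1/(-7) = -1/7)
c(J) = -7*sqrt(-1/7 + J) (c(J) = -7*sqrt(J - 1/7) = -7*sqrt(-1/7 + J))
(-331 + c(53)) + 1141 = (-331 - sqrt(-7 + 49*53)) + 1141 = (-331 - sqrt(-7 + 2597)) + 1141 = (-331 - sqrt(2590)) + 1141 = 810 - sqrt(2590)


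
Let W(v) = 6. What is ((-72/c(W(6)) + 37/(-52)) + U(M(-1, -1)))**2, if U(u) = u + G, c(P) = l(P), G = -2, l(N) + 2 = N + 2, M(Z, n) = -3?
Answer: 848241/2704 ≈ 313.70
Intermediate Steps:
l(N) = N (l(N) = -2 + (N + 2) = -2 + (2 + N) = N)
c(P) = P
U(u) = -2 + u (U(u) = u - 2 = -2 + u)
((-72/c(W(6)) + 37/(-52)) + U(M(-1, -1)))**2 = ((-72/6 + 37/(-52)) + (-2 - 3))**2 = ((-72*1/6 + 37*(-1/52)) - 5)**2 = ((-12 - 37/52) - 5)**2 = (-661/52 - 5)**2 = (-921/52)**2 = 848241/2704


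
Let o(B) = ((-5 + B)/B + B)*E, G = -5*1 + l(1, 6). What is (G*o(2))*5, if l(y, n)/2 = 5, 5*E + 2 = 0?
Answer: -5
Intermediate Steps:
E = -⅖ (E = -⅖ + (⅕)*0 = -⅖ + 0 = -⅖ ≈ -0.40000)
l(y, n) = 10 (l(y, n) = 2*5 = 10)
G = 5 (G = -5*1 + 10 = -5 + 10 = 5)
o(B) = -2*B/5 - 2*(-5 + B)/(5*B) (o(B) = ((-5 + B)/B + B)*(-⅖) = (B + (-5 + B)/B)*(-⅖) = -2*B/5 - 2*(-5 + B)/(5*B))
(G*o(2))*5 = (5*((⅖)*(5 - 1*2*(1 + 2))/2))*5 = (5*((⅖)*(½)*(5 - 1*2*3)))*5 = (5*((⅖)*(½)*(5 - 6)))*5 = (5*((⅖)*(½)*(-1)))*5 = (5*(-⅕))*5 = -1*5 = -5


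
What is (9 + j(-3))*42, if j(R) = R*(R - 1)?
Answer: 882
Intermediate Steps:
j(R) = R*(-1 + R)
(9 + j(-3))*42 = (9 - 3*(-1 - 3))*42 = (9 - 3*(-4))*42 = (9 + 12)*42 = 21*42 = 882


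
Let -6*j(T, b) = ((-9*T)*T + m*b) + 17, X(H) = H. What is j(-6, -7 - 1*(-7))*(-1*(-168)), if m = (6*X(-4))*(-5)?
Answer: 8596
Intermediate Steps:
m = 120 (m = (6*(-4))*(-5) = -24*(-5) = 120)
j(T, b) = -17/6 - 20*b + 3*T²/2 (j(T, b) = -(((-9*T)*T + 120*b) + 17)/6 = -((-9*T² + 120*b) + 17)/6 = -(17 - 9*T² + 120*b)/6 = -17/6 - 20*b + 3*T²/2)
j(-6, -7 - 1*(-7))*(-1*(-168)) = (-17/6 - 20*(-7 - 1*(-7)) + (3/2)*(-6)²)*(-1*(-168)) = (-17/6 - 20*(-7 + 7) + (3/2)*36)*168 = (-17/6 - 20*0 + 54)*168 = (-17/6 + 0 + 54)*168 = (307/6)*168 = 8596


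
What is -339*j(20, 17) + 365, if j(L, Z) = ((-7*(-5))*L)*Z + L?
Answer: -4040515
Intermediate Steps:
j(L, Z) = L + 35*L*Z (j(L, Z) = (35*L)*Z + L = 35*L*Z + L = L + 35*L*Z)
-339*j(20, 17) + 365 = -6780*(1 + 35*17) + 365 = -6780*(1 + 595) + 365 = -6780*596 + 365 = -339*11920 + 365 = -4040880 + 365 = -4040515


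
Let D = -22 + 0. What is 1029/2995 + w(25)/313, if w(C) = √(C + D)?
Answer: 1029/2995 + √3/313 ≈ 0.34911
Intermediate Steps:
D = -22
w(C) = √(-22 + C) (w(C) = √(C - 22) = √(-22 + C))
1029/2995 + w(25)/313 = 1029/2995 + √(-22 + 25)/313 = 1029*(1/2995) + √3*(1/313) = 1029/2995 + √3/313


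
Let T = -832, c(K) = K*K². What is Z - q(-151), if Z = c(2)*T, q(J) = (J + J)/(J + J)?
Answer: -6657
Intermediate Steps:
c(K) = K³
q(J) = 1 (q(J) = (2*J)/((2*J)) = (2*J)*(1/(2*J)) = 1)
Z = -6656 (Z = 2³*(-832) = 8*(-832) = -6656)
Z - q(-151) = -6656 - 1*1 = -6656 - 1 = -6657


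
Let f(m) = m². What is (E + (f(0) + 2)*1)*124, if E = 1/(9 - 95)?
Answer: 10602/43 ≈ 246.56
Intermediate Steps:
E = -1/86 (E = 1/(-86) = -1/86 ≈ -0.011628)
(E + (f(0) + 2)*1)*124 = (-1/86 + (0² + 2)*1)*124 = (-1/86 + (0 + 2)*1)*124 = (-1/86 + 2*1)*124 = (-1/86 + 2)*124 = (171/86)*124 = 10602/43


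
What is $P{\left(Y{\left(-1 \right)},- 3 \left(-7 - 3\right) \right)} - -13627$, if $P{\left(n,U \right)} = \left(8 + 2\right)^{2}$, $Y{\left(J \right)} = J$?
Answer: $13727$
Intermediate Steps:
$P{\left(n,U \right)} = 100$ ($P{\left(n,U \right)} = 10^{2} = 100$)
$P{\left(Y{\left(-1 \right)},- 3 \left(-7 - 3\right) \right)} - -13627 = 100 - -13627 = 100 + 13627 = 13727$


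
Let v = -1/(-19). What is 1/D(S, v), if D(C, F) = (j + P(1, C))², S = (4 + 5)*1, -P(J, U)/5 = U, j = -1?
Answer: 1/2116 ≈ 0.00047259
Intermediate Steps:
P(J, U) = -5*U
v = 1/19 (v = -1*(-1/19) = 1/19 ≈ 0.052632)
S = 9 (S = 9*1 = 9)
D(C, F) = (-1 - 5*C)²
1/D(S, v) = 1/((1 + 5*9)²) = 1/((1 + 45)²) = 1/(46²) = 1/2116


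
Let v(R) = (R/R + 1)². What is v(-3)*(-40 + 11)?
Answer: -116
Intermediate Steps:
v(R) = 4 (v(R) = (1 + 1)² = 2² = 4)
v(-3)*(-40 + 11) = 4*(-40 + 11) = 4*(-29) = -116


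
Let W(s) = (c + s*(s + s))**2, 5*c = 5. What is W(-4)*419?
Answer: 456291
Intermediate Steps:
c = 1 (c = (1/5)*5 = 1)
W(s) = (1 + 2*s**2)**2 (W(s) = (1 + s*(s + s))**2 = (1 + s*(2*s))**2 = (1 + 2*s**2)**2)
W(-4)*419 = (1 + 2*(-4)**2)**2*419 = (1 + 2*16)**2*419 = (1 + 32)**2*419 = 33**2*419 = 1089*419 = 456291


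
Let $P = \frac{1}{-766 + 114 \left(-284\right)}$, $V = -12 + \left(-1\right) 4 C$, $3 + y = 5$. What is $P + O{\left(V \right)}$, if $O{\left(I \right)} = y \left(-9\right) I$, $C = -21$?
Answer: $- \frac{42952033}{33142} \approx -1296.0$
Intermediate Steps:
$y = 2$ ($y = -3 + 5 = 2$)
$V = 72$ ($V = -12 + \left(-1\right) 4 \left(-21\right) = -12 - -84 = -12 + 84 = 72$)
$O{\left(I \right)} = - 18 I$ ($O{\left(I \right)} = 2 \left(-9\right) I = - 18 I$)
$P = - \frac{1}{33142}$ ($P = \frac{1}{-766 - 32376} = \frac{1}{-33142} = - \frac{1}{33142} \approx -3.0173 \cdot 10^{-5}$)
$P + O{\left(V \right)} = - \frac{1}{33142} - 1296 = - \frac{42952033}{33142}$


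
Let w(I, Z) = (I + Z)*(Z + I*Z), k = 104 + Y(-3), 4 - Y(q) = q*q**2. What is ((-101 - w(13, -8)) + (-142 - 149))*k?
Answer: 22680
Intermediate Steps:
Y(q) = 4 - q**3 (Y(q) = 4 - q*q**2 = 4 - q**3)
k = 135 (k = 104 + (4 - 1*(-3)**3) = 104 + (4 - 1*(-27)) = 104 + (4 + 27) = 104 + 31 = 135)
((-101 - w(13, -8)) + (-142 - 149))*k = ((-101 - (-8)*(13 - 8 + 13**2 + 13*(-8))) + (-142 - 149))*135 = ((-101 - (-8)*(13 - 8 + 169 - 104)) - 291)*135 = ((-101 - (-8)*70) - 291)*135 = ((-101 - 1*(-560)) - 291)*135 = ((-101 + 560) - 291)*135 = (459 - 291)*135 = 168*135 = 22680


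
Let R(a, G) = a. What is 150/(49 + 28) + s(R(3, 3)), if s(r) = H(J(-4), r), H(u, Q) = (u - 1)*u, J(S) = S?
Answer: 1690/77 ≈ 21.948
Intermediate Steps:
H(u, Q) = u*(-1 + u) (H(u, Q) = (-1 + u)*u = u*(-1 + u))
s(r) = 20 (s(r) = -4*(-1 - 4) = -4*(-5) = 20)
150/(49 + 28) + s(R(3, 3)) = 150/(49 + 28) + 20 = 150/77 + 20 = 1690/77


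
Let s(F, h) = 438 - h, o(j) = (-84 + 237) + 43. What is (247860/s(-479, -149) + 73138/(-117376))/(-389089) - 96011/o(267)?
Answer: -45962144770802347/93828420148288 ≈ -489.85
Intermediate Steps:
o(j) = 196 (o(j) = 153 + 43 = 196)
(247860/s(-479, -149) + 73138/(-117376))/(-389089) - 96011/o(267) = (247860/(438 - 1*(-149)) + 73138/(-117376))/(-389089) - 96011/196 = (247860/(438 + 149) + 73138*(-1/117376))*(-1/389089) - 96011*1/196 = (247860/587 - 36569/58688)*(-1/389089) - 96011/196 = (14524941677/34449856)*(-1/389089) - 96011/196 = -14524941677/13404060021184 - 96011/196 = -45962144770802347/93828420148288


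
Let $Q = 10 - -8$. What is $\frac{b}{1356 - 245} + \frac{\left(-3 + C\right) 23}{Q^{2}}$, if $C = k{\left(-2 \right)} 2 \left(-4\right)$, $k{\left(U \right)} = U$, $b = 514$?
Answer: $\frac{498725}{359964} \approx 1.3855$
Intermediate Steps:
$C = 16$ ($C = \left(-2\right) 2 \left(-4\right) = \left(-4\right) \left(-4\right) = 16$)
$Q = 18$ ($Q = 10 + 8 = 18$)
$\frac{b}{1356 - 245} + \frac{\left(-3 + C\right) 23}{Q^{2}} = \frac{514}{1356 - 245} + \frac{\left(-3 + 16\right) 23}{18^{2}} = \frac{514}{1111} + \frac{13 \cdot 23}{324} = 514 \cdot \frac{1}{1111} + 299 \cdot \frac{1}{324} = \frac{514}{1111} + \frac{299}{324} = \frac{498725}{359964}$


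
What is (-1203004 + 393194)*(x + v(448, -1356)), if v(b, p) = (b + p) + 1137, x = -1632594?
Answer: 1321905500650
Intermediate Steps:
v(b, p) = 1137 + b + p
(-1203004 + 393194)*(x + v(448, -1356)) = (-1203004 + 393194)*(-1632594 + (1137 + 448 - 1356)) = -809810*(-1632594 + 229) = -809810*(-1632365) = 1321905500650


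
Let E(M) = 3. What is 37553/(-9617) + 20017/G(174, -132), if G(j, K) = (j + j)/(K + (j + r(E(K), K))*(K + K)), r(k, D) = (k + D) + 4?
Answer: -209637388558/278893 ≈ -7.5168e+5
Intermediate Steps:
r(k, D) = 4 + D + k (r(k, D) = (D + k) + 4 = 4 + D + k)
G(j, K) = 2*j/(K + 2*K*(7 + K + j)) (G(j, K) = (j + j)/(K + (j + (4 + K + 3))*(K + K)) = (2*j)/(K + (j + (7 + K))*(2*K)) = (2*j)/(K + (7 + K + j)*(2*K)) = (2*j)/(K + 2*K*(7 + K + j)) = 2*j/(K + 2*K*(7 + K + j)))
37553/(-9617) + 20017/G(174, -132) = 37553/(-9617) + 20017/((2*174/(-132*(15 + 2*(-132) + 2*174)))) = 37553*(-1/9617) + 20017/((2*174*(-1/132)/(15 - 264 + 348))) = -37553/9617 + 20017/((2*174*(-1/132)/99)) = -37553/9617 + 20017/((2*174*(-1/132)*(1/99))) = -37553/9617 + 20017/(-29/1089) = -37553/9617 + 20017*(-1089/29) = -37553/9617 - 21798513/29 = -209637388558/278893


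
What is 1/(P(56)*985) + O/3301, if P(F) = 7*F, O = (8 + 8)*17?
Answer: 105027941/1274582120 ≈ 0.082402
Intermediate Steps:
O = 272 (O = 16*17 = 272)
1/(P(56)*985) + O/3301 = 1/((7*56)*985) + 272/3301 = (1/985)/392 + 272*(1/3301) = (1/392)*(1/985) + 272/3301 = 1/386120 + 272/3301 = 105027941/1274582120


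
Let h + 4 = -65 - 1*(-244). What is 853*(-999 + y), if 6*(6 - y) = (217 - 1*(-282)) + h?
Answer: -2828548/3 ≈ -9.4285e+5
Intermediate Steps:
h = 175 (h = -4 + (-65 - 1*(-244)) = -4 + (-65 + 244) = -4 + 179 = 175)
y = -319/3 (y = 6 - ((217 - 1*(-282)) + 175)/6 = 6 - ((217 + 282) + 175)/6 = 6 - (499 + 175)/6 = 6 - ⅙*674 = 6 - 337/3 = -319/3 ≈ -106.33)
853*(-999 + y) = 853*(-999 - 319/3) = 853*(-3316/3) = -2828548/3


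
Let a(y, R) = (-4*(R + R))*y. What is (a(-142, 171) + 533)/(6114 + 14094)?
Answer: 194789/20208 ≈ 9.6392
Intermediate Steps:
a(y, R) = -8*R*y (a(y, R) = (-8*R)*y = -8*R*y)
(a(-142, 171) + 533)/(6114 + 14094) = (-8*171*(-142) + 533)/(6114 + 14094) = (194256 + 533)/20208 = 194789*(1/20208) = 194789/20208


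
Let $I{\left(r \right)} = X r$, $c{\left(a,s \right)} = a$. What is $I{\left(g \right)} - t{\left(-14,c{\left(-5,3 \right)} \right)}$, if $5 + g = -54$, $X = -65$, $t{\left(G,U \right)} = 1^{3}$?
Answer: $3834$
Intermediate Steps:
$t{\left(G,U \right)} = 1$
$g = -59$ ($g = -5 - 54 = -59$)
$I{\left(r \right)} = - 65 r$
$I{\left(g \right)} - t{\left(-14,c{\left(-5,3 \right)} \right)} = \left(-65\right) \left(-59\right) - 1 = 3835 - 1 = 3834$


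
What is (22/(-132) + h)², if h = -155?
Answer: 866761/36 ≈ 24077.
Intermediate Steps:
(22/(-132) + h)² = (22/(-132) - 155)² = (22*(-1/132) - 155)² = (-⅙ - 155)² = (-931/6)² = 866761/36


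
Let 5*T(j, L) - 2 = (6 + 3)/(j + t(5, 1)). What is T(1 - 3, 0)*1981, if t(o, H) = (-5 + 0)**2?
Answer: 21791/23 ≈ 947.43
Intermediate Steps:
t(o, H) = 25 (t(o, H) = (-5)**2 = 25)
T(j, L) = 2/5 + 9/(5*(25 + j)) (T(j, L) = 2/5 + ((6 + 3)/(j + 25))/5 = 2/5 + (9/(25 + j))/5 = 2/5 + 9/(5*(25 + j)))
T(1 - 3, 0)*1981 = ((59 + 2*(1 - 3))/(5*(25 + (1 - 3))))*1981 = ((59 + 2*(-2))/(5*(25 - 2)))*1981 = ((1/5)*(59 - 4)/23)*1981 = ((1/5)*(1/23)*55)*1981 = (11/23)*1981 = 21791/23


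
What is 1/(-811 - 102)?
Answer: -1/913 ≈ -0.0010953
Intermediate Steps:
1/(-811 - 102) = 1/(-913) = -1/913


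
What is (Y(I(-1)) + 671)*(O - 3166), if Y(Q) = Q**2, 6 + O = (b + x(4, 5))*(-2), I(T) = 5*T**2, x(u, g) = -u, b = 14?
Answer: -2221632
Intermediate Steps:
O = -26 (O = -6 + (14 - 1*4)*(-2) = -6 + (14 - 4)*(-2) = -6 + 10*(-2) = -6 - 20 = -26)
(Y(I(-1)) + 671)*(O - 3166) = ((5*(-1)**2)**2 + 671)*(-26 - 3166) = ((5*1)**2 + 671)*(-3192) = (5**2 + 671)*(-3192) = (25 + 671)*(-3192) = 696*(-3192) = -2221632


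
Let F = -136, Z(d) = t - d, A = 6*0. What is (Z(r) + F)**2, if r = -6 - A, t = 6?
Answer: 15376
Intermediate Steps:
A = 0
r = -6 (r = -6 - 1*0 = -6 + 0 = -6)
Z(d) = 6 - d
(Z(r) + F)**2 = ((6 - 1*(-6)) - 136)**2 = ((6 + 6) - 136)**2 = (12 - 136)**2 = (-124)**2 = 15376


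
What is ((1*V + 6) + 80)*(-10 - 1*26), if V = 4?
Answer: -3240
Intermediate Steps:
((1*V + 6) + 80)*(-10 - 1*26) = ((1*4 + 6) + 80)*(-10 - 1*26) = ((4 + 6) + 80)*(-10 - 26) = (10 + 80)*(-36) = 90*(-36) = -3240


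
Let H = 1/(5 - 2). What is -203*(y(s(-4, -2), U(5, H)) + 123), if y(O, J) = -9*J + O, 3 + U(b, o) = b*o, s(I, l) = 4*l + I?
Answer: -24969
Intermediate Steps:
H = ⅓ (H = 1/3 = ⅓ ≈ 0.33333)
s(I, l) = I + 4*l
U(b, o) = -3 + b*o
y(O, J) = O - 9*J
-203*(y(s(-4, -2), U(5, H)) + 123) = -203*(((-4 + 4*(-2)) - 9*(-3 + 5*(⅓))) + 123) = -203*(((-4 - 8) - 9*(-3 + 5/3)) + 123) = -203*((-12 - 9*(-4/3)) + 123) = -203*((-12 + 12) + 123) = -203*(0 + 123) = -203*123 = -1*24969 = -24969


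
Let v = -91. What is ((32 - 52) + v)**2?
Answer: 12321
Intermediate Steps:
((32 - 52) + v)**2 = ((32 - 52) - 91)**2 = (-20 - 91)**2 = (-111)**2 = 12321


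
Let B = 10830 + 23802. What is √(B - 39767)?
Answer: I*√5135 ≈ 71.659*I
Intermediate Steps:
B = 34632
√(B - 39767) = √(34632 - 39767) = √(-5135) = I*√5135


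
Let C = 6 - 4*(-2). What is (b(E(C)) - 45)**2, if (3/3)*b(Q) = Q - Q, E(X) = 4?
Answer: 2025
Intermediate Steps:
C = 14 (C = 6 + 8 = 14)
b(Q) = 0 (b(Q) = Q - Q = 0)
(b(E(C)) - 45)**2 = (0 - 45)**2 = (-45)**2 = 2025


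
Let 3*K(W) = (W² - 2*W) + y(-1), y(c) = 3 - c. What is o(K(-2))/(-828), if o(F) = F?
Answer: -1/207 ≈ -0.0048309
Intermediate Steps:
K(W) = 4/3 - 2*W/3 + W²/3 (K(W) = ((W² - 2*W) + (3 - 1*(-1)))/3 = ((W² - 2*W) + (3 + 1))/3 = ((W² - 2*W) + 4)/3 = (4 + W² - 2*W)/3 = 4/3 - 2*W/3 + W²/3)
o(K(-2))/(-828) = (4/3 - ⅔*(-2) + (⅓)*(-2)²)/(-828) = (4/3 + 4/3 + (⅓)*4)*(-1/828) = (4/3 + 4/3 + 4/3)*(-1/828) = 4*(-1/828) = -1/207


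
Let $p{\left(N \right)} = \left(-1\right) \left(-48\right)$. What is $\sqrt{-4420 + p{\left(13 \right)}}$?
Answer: $2 i \sqrt{1093} \approx 66.121 i$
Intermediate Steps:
$p{\left(N \right)} = 48$
$\sqrt{-4420 + p{\left(13 \right)}} = \sqrt{-4420 + 48} = \sqrt{-4372} = 2 i \sqrt{1093}$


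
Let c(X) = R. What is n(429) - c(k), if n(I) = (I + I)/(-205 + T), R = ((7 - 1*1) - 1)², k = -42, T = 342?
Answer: -2567/137 ≈ -18.737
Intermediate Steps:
R = 25 (R = ((7 - 1) - 1)² = (6 - 1)² = 5² = 25)
n(I) = 2*I/137 (n(I) = (I + I)/(-205 + 342) = (2*I)/137 = (2*I)*(1/137) = 2*I/137)
c(X) = 25
n(429) - c(k) = (2/137)*429 - 1*25 = 858/137 - 25 = -2567/137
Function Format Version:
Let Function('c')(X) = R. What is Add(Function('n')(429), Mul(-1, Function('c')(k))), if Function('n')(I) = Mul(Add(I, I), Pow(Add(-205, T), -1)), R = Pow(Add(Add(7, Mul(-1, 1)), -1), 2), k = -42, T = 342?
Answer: Rational(-2567, 137) ≈ -18.737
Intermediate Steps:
R = 25 (R = Pow(Add(Add(7, -1), -1), 2) = Pow(Add(6, -1), 2) = Pow(5, 2) = 25)
Function('n')(I) = Mul(Rational(2, 137), I) (Function('n')(I) = Mul(Add(I, I), Pow(Add(-205, 342), -1)) = Mul(Mul(2, I), Pow(137, -1)) = Mul(Mul(2, I), Rational(1, 137)) = Mul(Rational(2, 137), I))
Function('c')(X) = 25
Add(Function('n')(429), Mul(-1, Function('c')(k))) = Add(Mul(Rational(2, 137), 429), Mul(-1, 25)) = Add(Rational(858, 137), -25) = Rational(-2567, 137)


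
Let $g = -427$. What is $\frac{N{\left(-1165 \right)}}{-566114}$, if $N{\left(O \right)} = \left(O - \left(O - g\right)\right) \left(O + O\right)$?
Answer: $- \frac{497455}{283057} \approx -1.7574$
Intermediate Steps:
$N{\left(O \right)} = - 854 O$ ($N{\left(O \right)} = \left(O - \left(427 + O\right)\right) \left(O + O\right) = - 427 \cdot 2 O = - 854 O$)
$\frac{N{\left(-1165 \right)}}{-566114} = \frac{\left(-854\right) \left(-1165\right)}{-566114} = 994910 \left(- \frac{1}{566114}\right) = - \frac{497455}{283057}$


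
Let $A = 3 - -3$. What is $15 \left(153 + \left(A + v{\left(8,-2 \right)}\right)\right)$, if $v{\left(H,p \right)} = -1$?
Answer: $2370$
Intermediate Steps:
$A = 6$ ($A = 3 + 3 = 6$)
$15 \left(153 + \left(A + v{\left(8,-2 \right)}\right)\right) = 15 \left(153 + \left(6 - 1\right)\right) = 15 \left(153 + 5\right) = 15 \cdot 158 = 2370$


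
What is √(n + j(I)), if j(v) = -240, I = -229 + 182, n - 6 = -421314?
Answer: 2*I*√105387 ≈ 649.27*I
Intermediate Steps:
n = -421308 (n = 6 - 421314 = -421308)
I = -47
√(n + j(I)) = √(-421308 - 240) = √(-421548) = 2*I*√105387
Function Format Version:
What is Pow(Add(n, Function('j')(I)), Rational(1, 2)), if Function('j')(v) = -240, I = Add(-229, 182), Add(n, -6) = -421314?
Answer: Mul(2, I, Pow(105387, Rational(1, 2))) ≈ Mul(649.27, I)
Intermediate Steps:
n = -421308 (n = Add(6, -421314) = -421308)
I = -47
Pow(Add(n, Function('j')(I)), Rational(1, 2)) = Pow(Add(-421308, -240), Rational(1, 2)) = Pow(-421548, Rational(1, 2)) = Mul(2, I, Pow(105387, Rational(1, 2)))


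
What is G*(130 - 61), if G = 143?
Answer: 9867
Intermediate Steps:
G*(130 - 61) = 143*(130 - 61) = 143*69 = 9867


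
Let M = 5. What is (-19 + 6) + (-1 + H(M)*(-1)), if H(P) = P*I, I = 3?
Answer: -29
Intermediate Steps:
H(P) = 3*P (H(P) = P*3 = 3*P)
(-19 + 6) + (-1 + H(M)*(-1)) = (-19 + 6) + (-1 + (3*5)*(-1)) = -13 + (-1 + 15*(-1)) = -13 + (-1 - 15) = -13 - 16 = -29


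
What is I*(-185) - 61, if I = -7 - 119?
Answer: 23249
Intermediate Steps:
I = -126
I*(-185) - 61 = -126*(-185) - 61 = 23310 - 61 = 23249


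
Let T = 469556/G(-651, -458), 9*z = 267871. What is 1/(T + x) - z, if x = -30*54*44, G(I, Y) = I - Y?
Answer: -3810892498853/128039364 ≈ -29763.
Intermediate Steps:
z = 267871/9 (z = (⅑)*267871 = 267871/9 ≈ 29763.)
T = -469556/193 (T = 469556/(-651 - 1*(-458)) = 469556/(-651 + 458) = 469556/(-193) = 469556*(-1/193) = -469556/193 ≈ -2432.9)
x = -71280 (x = -1620*44 = -71280)
1/(T + x) - z = 1/(-469556/193 - 71280) - 1*267871/9 = 1/(-14226596/193) - 267871/9 = -193/14226596 - 267871/9 = -3810892498853/128039364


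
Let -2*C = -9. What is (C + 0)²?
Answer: 81/4 ≈ 20.250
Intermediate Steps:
C = 9/2 (C = -½*(-9) = 9/2 ≈ 4.5000)
(C + 0)² = (9/2 + 0)² = (9/2)² = 81/4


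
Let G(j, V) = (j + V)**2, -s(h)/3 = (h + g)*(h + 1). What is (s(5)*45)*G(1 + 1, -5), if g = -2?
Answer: -21870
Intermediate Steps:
s(h) = -3*(1 + h)*(-2 + h) (s(h) = -3*(h - 2)*(h + 1) = -3*(-2 + h)*(1 + h) = -3*(1 + h)*(-2 + h))
G(j, V) = (V + j)**2
(s(5)*45)*G(1 + 1, -5) = ((6 - 3*5**2 + 3*5)*45)*(-5 + (1 + 1))**2 = ((6 - 3*25 + 15)*45)*(-5 + 2)**2 = ((6 - 75 + 15)*45)*(-3)**2 = -54*45*9 = -2430*9 = -21870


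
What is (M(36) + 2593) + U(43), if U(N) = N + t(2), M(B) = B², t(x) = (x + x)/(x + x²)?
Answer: 11798/3 ≈ 3932.7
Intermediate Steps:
t(x) = 2*x/(x + x²) (t(x) = (2*x)/(x + x²) = 2*x/(x + x²))
U(N) = ⅔ + N (U(N) = N + 2/(1 + 2) = N + 2/3 = N + 2*(⅓) = N + ⅔ = ⅔ + N)
(M(36) + 2593) + U(43) = (36² + 2593) + (⅔ + 43) = (1296 + 2593) + 131/3 = 3889 + 131/3 = 11798/3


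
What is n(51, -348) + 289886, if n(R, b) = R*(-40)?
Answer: 287846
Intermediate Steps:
n(R, b) = -40*R
n(51, -348) + 289886 = -40*51 + 289886 = -2040 + 289886 = 287846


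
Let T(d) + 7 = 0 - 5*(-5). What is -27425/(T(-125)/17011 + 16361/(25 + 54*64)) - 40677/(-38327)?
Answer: -62230933116786892/10669456040683 ≈ -5832.6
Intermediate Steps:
T(d) = 18 (T(d) = -7 + (0 - 5*(-5)) = -7 + (0 + 25) = -7 + 25 = 18)
-27425/(T(-125)/17011 + 16361/(25 + 54*64)) - 40677/(-38327) = -27425/(18/17011 + 16361/(25 + 54*64)) - 40677/(-38327) = -27425/(18*(1/17011) + 16361/(25 + 3456)) - 40677*(-1/38327) = -27425/(18/17011 + 16361/3481) + 40677/38327 = -27425/278379629/59215291 + 40677/38327 = -27425*59215291/278379629 + 40677/38327 = -1623979355675/278379629 + 40677/38327 = -62230933116786892/10669456040683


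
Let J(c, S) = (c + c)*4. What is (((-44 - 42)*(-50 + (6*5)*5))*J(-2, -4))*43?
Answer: 5916800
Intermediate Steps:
J(c, S) = 8*c (J(c, S) = (2*c)*4 = 8*c)
(((-44 - 42)*(-50 + (6*5)*5))*J(-2, -4))*43 = (((-44 - 42)*(-50 + (6*5)*5))*(8*(-2)))*43 = (-86*(-50 + 30*5)*(-16))*43 = (-86*(-50 + 150)*(-16))*43 = (-86*100*(-16))*43 = -8600*(-16)*43 = 137600*43 = 5916800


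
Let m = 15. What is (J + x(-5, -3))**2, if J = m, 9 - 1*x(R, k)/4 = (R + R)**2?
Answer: 121801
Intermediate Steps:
x(R, k) = 36 - 16*R**2 (x(R, k) = 36 - 4*(R + R)**2 = 36 - 4*4*R**2 = 36 - 16*R**2)
J = 15
(J + x(-5, -3))**2 = (15 + (36 - 16*(-5)**2))**2 = (15 + (36 - 16*25))**2 = (15 + (36 - 400))**2 = (15 - 364)**2 = (-349)**2 = 121801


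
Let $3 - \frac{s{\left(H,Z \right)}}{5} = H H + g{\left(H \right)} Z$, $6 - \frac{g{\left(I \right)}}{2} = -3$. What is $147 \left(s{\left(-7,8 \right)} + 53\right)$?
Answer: $-131859$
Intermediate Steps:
$g{\left(I \right)} = 18$ ($g{\left(I \right)} = 12 - -6 = 12 + 6 = 18$)
$s{\left(H,Z \right)} = 15 - 90 Z - 5 H^{2}$ ($s{\left(H,Z \right)} = 15 - 5 \left(H H + 18 Z\right) = 15 - 5 \left(H^{2} + 18 Z\right) = 15 - \left(5 H^{2} + 90 Z\right) = 15 - 90 Z - 5 H^{2}$)
$147 \left(s{\left(-7,8 \right)} + 53\right) = 147 \left(\left(15 - 720 - 5 \left(-7\right)^{2}\right) + 53\right) = 147 \left(\left(15 - 720 - 245\right) + 53\right) = 147 \left(-950 + 53\right) = 147 \left(-897\right) = -131859$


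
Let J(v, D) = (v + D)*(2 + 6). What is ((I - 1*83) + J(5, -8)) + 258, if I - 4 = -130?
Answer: 25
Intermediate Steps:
I = -126 (I = 4 - 130 = -126)
J(v, D) = 8*D + 8*v (J(v, D) = (D + v)*8 = 8*D + 8*v)
((I - 1*83) + J(5, -8)) + 258 = ((-126 - 1*83) + (8*(-8) + 8*5)) + 258 = ((-126 - 83) + (-64 + 40)) + 258 = (-209 - 24) + 258 = -233 + 258 = 25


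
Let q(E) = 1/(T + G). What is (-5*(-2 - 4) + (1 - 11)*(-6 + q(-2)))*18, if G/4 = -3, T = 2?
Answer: 1638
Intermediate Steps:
G = -12 (G = 4*(-3) = -12)
q(E) = -⅒ (q(E) = 1/(2 - 12) = 1/(-10) = -⅒)
(-5*(-2 - 4) + (1 - 11)*(-6 + q(-2)))*18 = (-5*(-2 - 4) + (1 - 11)*(-6 - ⅒))*18 = (-5*(-6) - 10*(-61/10))*18 = (30 + 61)*18 = 91*18 = 1638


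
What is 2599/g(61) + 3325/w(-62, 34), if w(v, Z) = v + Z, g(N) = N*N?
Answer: -1757079/14884 ≈ -118.05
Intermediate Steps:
g(N) = N²
w(v, Z) = Z + v
2599/g(61) + 3325/w(-62, 34) = 2599/(61²) + 3325/(34 - 62) = 2599/3721 + 3325/(-28) = 2599*(1/3721) + 3325*(-1/28) = 2599/3721 - 475/4 = -1757079/14884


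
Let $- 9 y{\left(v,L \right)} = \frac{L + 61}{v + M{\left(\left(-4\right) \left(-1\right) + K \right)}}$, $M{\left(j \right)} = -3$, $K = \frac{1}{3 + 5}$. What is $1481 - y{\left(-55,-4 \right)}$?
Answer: $\frac{257675}{174} \approx 1480.9$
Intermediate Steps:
$K = \frac{1}{8} \approx 0.125$
$y{\left(v,L \right)} = - \frac{61 + L}{9 \left(-3 + v\right)}$ ($y{\left(v,L \right)} = - \frac{\left(L + 61\right) \frac{1}{v - 3}}{9} = - \frac{\left(61 + L\right) \frac{1}{-3 + v}}{9} = - \frac{\frac{1}{-3 + v} \left(61 + L\right)}{9} = - \frac{61 + L}{9 \left(-3 + v\right)}$)
$1481 - y{\left(-55,-4 \right)} = 1481 - \frac{-61 - -4}{9 \left(-3 - 55\right)} = 1481 - \frac{-61 + 4}{9 \left(-58\right)} = 1481 - \frac{1}{9} \left(- \frac{1}{58}\right) \left(-57\right) = 1481 - \frac{19}{174} = \frac{257675}{174}$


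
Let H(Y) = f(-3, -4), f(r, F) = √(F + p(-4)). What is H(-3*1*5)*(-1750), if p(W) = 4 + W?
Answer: -3500*I ≈ -3500.0*I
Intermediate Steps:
f(r, F) = √F (f(r, F) = √(F + (4 - 4)) = √(F + 0) = √F)
H(Y) = 2*I (H(Y) = √(-4) = 2*I)
H(-3*1*5)*(-1750) = (2*I)*(-1750) = -3500*I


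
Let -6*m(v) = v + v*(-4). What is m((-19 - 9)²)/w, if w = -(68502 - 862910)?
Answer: 49/99301 ≈ 0.00049345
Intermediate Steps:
m(v) = v/2 (m(v) = -(v + v*(-4))/6 = -(v - 4*v)/6 = -(-1)*v/2 = v/2)
w = 794408 (w = -1*(-794408) = 794408)
m((-19 - 9)²)/w = ((-19 - 9)²/2)/794408 = ((½)*(-28)²)*(1/794408) = ((½)*784)*(1/794408) = 392*(1/794408) = 49/99301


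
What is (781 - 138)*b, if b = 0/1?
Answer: 0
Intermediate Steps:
b = 0 (b = 0*1 = 0)
(781 - 138)*b = (781 - 138)*0 = 643*0 = 0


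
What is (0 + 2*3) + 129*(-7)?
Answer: -897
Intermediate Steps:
(0 + 2*3) + 129*(-7) = (0 + 6) - 903 = 6 - 903 = -897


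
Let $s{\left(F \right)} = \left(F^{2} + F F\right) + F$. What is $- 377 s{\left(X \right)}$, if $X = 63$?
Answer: $-3016377$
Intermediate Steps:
$s{\left(F \right)} = F + 2 F^{2}$ ($s{\left(F \right)} = \left(F^{2} + F^{2}\right) + F = 2 F^{2} + F = F + 2 F^{2}$)
$- 377 s{\left(X \right)} = - 377 \cdot 63 \left(1 + 2 \cdot 63\right) = - 377 \cdot 63 \left(1 + 126\right) = - 377 \cdot 63 \cdot 127 = \left(-377\right) 8001 = -3016377$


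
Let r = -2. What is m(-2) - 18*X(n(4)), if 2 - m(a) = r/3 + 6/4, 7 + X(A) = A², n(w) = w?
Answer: -965/6 ≈ -160.83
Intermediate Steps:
X(A) = -7 + A²
m(a) = 7/6 (m(a) = 2 - (-2/3 + 6/4) = 2 - (-2*⅓ + 6*(¼)) = 2 - (-⅔ + 3/2) = 2 - 1*⅚ = 2 - ⅚ = 7/6)
m(-2) - 18*X(n(4)) = 7/6 - 18*(-7 + 4²) = 7/6 - 18*(-7 + 16) = 7/6 - 18*9 = 7/6 - 162 = -965/6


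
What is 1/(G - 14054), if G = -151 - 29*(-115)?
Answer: -1/10870 ≈ -9.1996e-5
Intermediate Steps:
G = 3184 (G = -151 + 3335 = 3184)
1/(G - 14054) = 1/(3184 - 14054) = 1/(-10870) = -1/10870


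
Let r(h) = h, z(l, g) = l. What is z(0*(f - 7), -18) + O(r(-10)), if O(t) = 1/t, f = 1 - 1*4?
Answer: -⅒ ≈ -0.10000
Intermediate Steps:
f = -3 (f = 1 - 4 = -3)
z(0*(f - 7), -18) + O(r(-10)) = 0*(-3 - 7) + 1/(-10) = 0*(-10) - ⅒ = 0 - ⅒ = -⅒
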